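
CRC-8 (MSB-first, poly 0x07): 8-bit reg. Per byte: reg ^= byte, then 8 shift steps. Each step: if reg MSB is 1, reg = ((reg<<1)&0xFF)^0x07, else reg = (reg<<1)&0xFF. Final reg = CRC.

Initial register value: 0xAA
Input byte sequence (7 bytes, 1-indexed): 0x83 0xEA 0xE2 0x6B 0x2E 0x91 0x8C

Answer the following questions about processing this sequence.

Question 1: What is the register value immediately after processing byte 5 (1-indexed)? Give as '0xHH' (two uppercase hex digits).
After byte 1 (0x83): reg=0xDF
After byte 2 (0xEA): reg=0x8B
After byte 3 (0xE2): reg=0x18
After byte 4 (0x6B): reg=0x5E
After byte 5 (0x2E): reg=0x57

Answer: 0x57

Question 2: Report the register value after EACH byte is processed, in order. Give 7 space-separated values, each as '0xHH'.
0xDF 0x8B 0x18 0x5E 0x57 0x5C 0x3E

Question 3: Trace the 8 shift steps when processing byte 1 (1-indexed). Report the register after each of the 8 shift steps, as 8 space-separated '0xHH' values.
Answer: 0x52 0xA4 0x4F 0x9E 0x3B 0x76 0xEC 0xDF

Derivation:
Register before byte 1: 0xAA
After XOR with byte 0x83: 0x29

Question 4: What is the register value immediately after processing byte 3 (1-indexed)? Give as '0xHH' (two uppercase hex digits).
After byte 1 (0x83): reg=0xDF
After byte 2 (0xEA): reg=0x8B
After byte 3 (0xE2): reg=0x18

Answer: 0x18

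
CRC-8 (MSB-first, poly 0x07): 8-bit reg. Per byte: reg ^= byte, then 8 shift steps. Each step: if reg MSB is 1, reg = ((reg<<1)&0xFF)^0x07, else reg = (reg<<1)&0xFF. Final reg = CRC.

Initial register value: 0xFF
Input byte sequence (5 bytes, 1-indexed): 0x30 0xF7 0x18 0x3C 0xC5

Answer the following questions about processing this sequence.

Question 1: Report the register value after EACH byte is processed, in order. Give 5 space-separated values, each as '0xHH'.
0x63 0xE5 0xFD 0x49 0xAD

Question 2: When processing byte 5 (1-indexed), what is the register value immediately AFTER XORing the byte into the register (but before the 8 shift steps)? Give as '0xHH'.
Answer: 0x8C

Derivation:
Register before byte 5: 0x49
Byte 5: 0xC5
0x49 XOR 0xC5 = 0x8C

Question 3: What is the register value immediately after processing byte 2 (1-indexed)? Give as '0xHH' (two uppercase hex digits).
Answer: 0xE5

Derivation:
After byte 1 (0x30): reg=0x63
After byte 2 (0xF7): reg=0xE5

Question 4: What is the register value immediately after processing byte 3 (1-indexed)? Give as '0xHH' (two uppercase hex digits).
After byte 1 (0x30): reg=0x63
After byte 2 (0xF7): reg=0xE5
After byte 3 (0x18): reg=0xFD

Answer: 0xFD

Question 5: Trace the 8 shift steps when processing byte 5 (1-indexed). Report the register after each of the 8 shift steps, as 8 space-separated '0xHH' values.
After byte 1 (0x30): reg=0x63
After byte 2 (0xF7): reg=0xE5
After byte 3 (0x18): reg=0xFD
After byte 4 (0x3C): reg=0x49
Register before byte 5: 0x49
After XOR with byte 0xC5: 0x8C

Answer: 0x1F 0x3E 0x7C 0xF8 0xF7 0xE9 0xD5 0xAD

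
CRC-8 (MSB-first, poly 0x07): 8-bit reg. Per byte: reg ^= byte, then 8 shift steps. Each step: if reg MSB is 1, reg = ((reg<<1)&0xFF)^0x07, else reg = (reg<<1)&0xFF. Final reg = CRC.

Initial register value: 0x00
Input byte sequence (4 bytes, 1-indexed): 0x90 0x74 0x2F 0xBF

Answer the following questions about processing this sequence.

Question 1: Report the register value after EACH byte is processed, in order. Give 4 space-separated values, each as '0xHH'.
0xF9 0xAA 0x92 0xC3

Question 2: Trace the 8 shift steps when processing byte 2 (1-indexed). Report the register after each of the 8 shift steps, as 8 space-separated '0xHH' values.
Answer: 0x1D 0x3A 0x74 0xE8 0xD7 0xA9 0x55 0xAA

Derivation:
After byte 1 (0x90): reg=0xF9
Register before byte 2: 0xF9
After XOR with byte 0x74: 0x8D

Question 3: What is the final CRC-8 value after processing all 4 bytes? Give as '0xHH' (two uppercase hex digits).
After byte 1 (0x90): reg=0xF9
After byte 2 (0x74): reg=0xAA
After byte 3 (0x2F): reg=0x92
After byte 4 (0xBF): reg=0xC3

Answer: 0xC3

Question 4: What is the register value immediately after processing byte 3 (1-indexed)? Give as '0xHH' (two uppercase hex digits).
Answer: 0x92

Derivation:
After byte 1 (0x90): reg=0xF9
After byte 2 (0x74): reg=0xAA
After byte 3 (0x2F): reg=0x92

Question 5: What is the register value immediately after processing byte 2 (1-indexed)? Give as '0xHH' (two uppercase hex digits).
After byte 1 (0x90): reg=0xF9
After byte 2 (0x74): reg=0xAA

Answer: 0xAA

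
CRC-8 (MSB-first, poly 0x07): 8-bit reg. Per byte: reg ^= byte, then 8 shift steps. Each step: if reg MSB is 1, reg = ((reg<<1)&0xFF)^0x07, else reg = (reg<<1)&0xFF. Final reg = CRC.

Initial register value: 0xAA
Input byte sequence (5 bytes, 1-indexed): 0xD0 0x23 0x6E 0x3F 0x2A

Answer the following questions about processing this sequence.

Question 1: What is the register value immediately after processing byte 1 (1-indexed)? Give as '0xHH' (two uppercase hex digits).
Answer: 0x61

Derivation:
After byte 1 (0xD0): reg=0x61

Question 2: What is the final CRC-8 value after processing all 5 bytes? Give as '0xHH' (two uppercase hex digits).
Answer: 0xB2

Derivation:
After byte 1 (0xD0): reg=0x61
After byte 2 (0x23): reg=0xC9
After byte 3 (0x6E): reg=0x7C
After byte 4 (0x3F): reg=0xCE
After byte 5 (0x2A): reg=0xB2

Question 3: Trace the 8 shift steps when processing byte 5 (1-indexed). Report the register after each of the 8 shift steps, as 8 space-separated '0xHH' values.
After byte 1 (0xD0): reg=0x61
After byte 2 (0x23): reg=0xC9
After byte 3 (0x6E): reg=0x7C
After byte 4 (0x3F): reg=0xCE
Register before byte 5: 0xCE
After XOR with byte 0x2A: 0xE4

Answer: 0xCF 0x99 0x35 0x6A 0xD4 0xAF 0x59 0xB2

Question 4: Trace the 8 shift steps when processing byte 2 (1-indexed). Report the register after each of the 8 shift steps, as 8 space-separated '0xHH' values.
Answer: 0x84 0x0F 0x1E 0x3C 0x78 0xF0 0xE7 0xC9

Derivation:
After byte 1 (0xD0): reg=0x61
Register before byte 2: 0x61
After XOR with byte 0x23: 0x42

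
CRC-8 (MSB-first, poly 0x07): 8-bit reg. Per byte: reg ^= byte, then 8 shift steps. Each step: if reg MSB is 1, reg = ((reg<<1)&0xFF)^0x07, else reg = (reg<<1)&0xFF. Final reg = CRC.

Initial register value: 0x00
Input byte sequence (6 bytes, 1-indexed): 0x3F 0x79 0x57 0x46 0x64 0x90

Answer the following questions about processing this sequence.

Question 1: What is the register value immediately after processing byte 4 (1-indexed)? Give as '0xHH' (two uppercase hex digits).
Answer: 0x94

Derivation:
After byte 1 (0x3F): reg=0xBD
After byte 2 (0x79): reg=0x52
After byte 3 (0x57): reg=0x1B
After byte 4 (0x46): reg=0x94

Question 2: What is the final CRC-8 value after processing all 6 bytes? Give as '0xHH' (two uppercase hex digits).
After byte 1 (0x3F): reg=0xBD
After byte 2 (0x79): reg=0x52
After byte 3 (0x57): reg=0x1B
After byte 4 (0x46): reg=0x94
After byte 5 (0x64): reg=0xDE
After byte 6 (0x90): reg=0xED

Answer: 0xED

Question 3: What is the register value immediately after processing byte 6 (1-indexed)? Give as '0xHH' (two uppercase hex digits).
After byte 1 (0x3F): reg=0xBD
After byte 2 (0x79): reg=0x52
After byte 3 (0x57): reg=0x1B
After byte 4 (0x46): reg=0x94
After byte 5 (0x64): reg=0xDE
After byte 6 (0x90): reg=0xED

Answer: 0xED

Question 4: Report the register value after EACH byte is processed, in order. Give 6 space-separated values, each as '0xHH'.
0xBD 0x52 0x1B 0x94 0xDE 0xED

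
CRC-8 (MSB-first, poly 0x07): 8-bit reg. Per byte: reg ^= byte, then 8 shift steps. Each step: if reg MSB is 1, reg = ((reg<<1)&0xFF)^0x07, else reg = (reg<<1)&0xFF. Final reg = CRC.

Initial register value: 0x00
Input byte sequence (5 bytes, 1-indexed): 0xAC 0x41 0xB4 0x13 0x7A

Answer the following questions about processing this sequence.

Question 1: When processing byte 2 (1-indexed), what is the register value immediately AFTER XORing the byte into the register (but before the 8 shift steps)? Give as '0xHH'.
Register before byte 2: 0x4D
Byte 2: 0x41
0x4D XOR 0x41 = 0x0C

Answer: 0x0C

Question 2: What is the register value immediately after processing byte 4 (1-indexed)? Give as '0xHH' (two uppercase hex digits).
Answer: 0x98

Derivation:
After byte 1 (0xAC): reg=0x4D
After byte 2 (0x41): reg=0x24
After byte 3 (0xB4): reg=0xF9
After byte 4 (0x13): reg=0x98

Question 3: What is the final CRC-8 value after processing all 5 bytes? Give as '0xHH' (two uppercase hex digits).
Answer: 0xA0

Derivation:
After byte 1 (0xAC): reg=0x4D
After byte 2 (0x41): reg=0x24
After byte 3 (0xB4): reg=0xF9
After byte 4 (0x13): reg=0x98
After byte 5 (0x7A): reg=0xA0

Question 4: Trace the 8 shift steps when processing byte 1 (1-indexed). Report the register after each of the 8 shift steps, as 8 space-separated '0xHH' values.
Answer: 0x5F 0xBE 0x7B 0xF6 0xEB 0xD1 0xA5 0x4D

Derivation:
Register before byte 1: 0x00
After XOR with byte 0xAC: 0xAC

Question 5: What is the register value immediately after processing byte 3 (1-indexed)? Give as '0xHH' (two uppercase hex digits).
Answer: 0xF9

Derivation:
After byte 1 (0xAC): reg=0x4D
After byte 2 (0x41): reg=0x24
After byte 3 (0xB4): reg=0xF9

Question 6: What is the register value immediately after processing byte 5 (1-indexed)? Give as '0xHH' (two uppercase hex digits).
Answer: 0xA0

Derivation:
After byte 1 (0xAC): reg=0x4D
After byte 2 (0x41): reg=0x24
After byte 3 (0xB4): reg=0xF9
After byte 4 (0x13): reg=0x98
After byte 5 (0x7A): reg=0xA0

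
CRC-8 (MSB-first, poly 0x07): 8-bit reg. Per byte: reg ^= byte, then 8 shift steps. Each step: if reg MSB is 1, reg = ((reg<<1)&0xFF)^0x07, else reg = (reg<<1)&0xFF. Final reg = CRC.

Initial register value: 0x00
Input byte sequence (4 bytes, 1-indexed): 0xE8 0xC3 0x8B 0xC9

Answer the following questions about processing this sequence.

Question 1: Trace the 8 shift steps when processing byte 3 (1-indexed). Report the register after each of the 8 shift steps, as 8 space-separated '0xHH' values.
Answer: 0x4E 0x9C 0x3F 0x7E 0xFC 0xFF 0xF9 0xF5

Derivation:
After byte 1 (0xE8): reg=0x96
After byte 2 (0xC3): reg=0xAC
Register before byte 3: 0xAC
After XOR with byte 0x8B: 0x27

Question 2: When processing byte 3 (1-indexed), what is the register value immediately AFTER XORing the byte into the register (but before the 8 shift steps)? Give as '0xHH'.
Register before byte 3: 0xAC
Byte 3: 0x8B
0xAC XOR 0x8B = 0x27

Answer: 0x27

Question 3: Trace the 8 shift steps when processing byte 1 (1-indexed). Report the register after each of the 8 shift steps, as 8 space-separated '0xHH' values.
Answer: 0xD7 0xA9 0x55 0xAA 0x53 0xA6 0x4B 0x96

Derivation:
Register before byte 1: 0x00
After XOR with byte 0xE8: 0xE8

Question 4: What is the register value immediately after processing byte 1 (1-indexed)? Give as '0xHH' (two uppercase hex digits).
After byte 1 (0xE8): reg=0x96

Answer: 0x96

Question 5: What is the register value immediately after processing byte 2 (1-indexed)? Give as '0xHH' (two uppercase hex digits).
After byte 1 (0xE8): reg=0x96
After byte 2 (0xC3): reg=0xAC

Answer: 0xAC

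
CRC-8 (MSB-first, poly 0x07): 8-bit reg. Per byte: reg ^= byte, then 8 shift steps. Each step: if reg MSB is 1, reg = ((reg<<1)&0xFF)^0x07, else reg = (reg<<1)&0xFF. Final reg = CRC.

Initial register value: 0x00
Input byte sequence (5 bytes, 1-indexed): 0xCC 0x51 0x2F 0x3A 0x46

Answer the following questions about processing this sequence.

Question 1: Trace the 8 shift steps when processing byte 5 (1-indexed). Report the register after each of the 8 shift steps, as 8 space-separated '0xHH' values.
After byte 1 (0xCC): reg=0x6A
After byte 2 (0x51): reg=0xA1
After byte 3 (0x2F): reg=0xA3
After byte 4 (0x3A): reg=0xC6
Register before byte 5: 0xC6
After XOR with byte 0x46: 0x80

Answer: 0x07 0x0E 0x1C 0x38 0x70 0xE0 0xC7 0x89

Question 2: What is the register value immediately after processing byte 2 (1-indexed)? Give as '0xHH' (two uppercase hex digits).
After byte 1 (0xCC): reg=0x6A
After byte 2 (0x51): reg=0xA1

Answer: 0xA1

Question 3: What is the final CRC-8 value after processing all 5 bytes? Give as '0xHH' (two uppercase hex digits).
Answer: 0x89

Derivation:
After byte 1 (0xCC): reg=0x6A
After byte 2 (0x51): reg=0xA1
After byte 3 (0x2F): reg=0xA3
After byte 4 (0x3A): reg=0xC6
After byte 5 (0x46): reg=0x89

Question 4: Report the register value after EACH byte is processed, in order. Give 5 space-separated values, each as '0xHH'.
0x6A 0xA1 0xA3 0xC6 0x89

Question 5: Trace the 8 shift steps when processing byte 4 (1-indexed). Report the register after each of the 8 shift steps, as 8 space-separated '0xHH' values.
Answer: 0x35 0x6A 0xD4 0xAF 0x59 0xB2 0x63 0xC6

Derivation:
After byte 1 (0xCC): reg=0x6A
After byte 2 (0x51): reg=0xA1
After byte 3 (0x2F): reg=0xA3
Register before byte 4: 0xA3
After XOR with byte 0x3A: 0x99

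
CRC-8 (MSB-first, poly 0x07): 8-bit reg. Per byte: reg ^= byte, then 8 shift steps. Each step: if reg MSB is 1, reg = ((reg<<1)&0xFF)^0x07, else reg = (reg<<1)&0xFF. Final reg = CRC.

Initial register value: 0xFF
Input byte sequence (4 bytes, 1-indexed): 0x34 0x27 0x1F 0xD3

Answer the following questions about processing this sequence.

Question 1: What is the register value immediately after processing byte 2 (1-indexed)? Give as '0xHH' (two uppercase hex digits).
After byte 1 (0x34): reg=0x7F
After byte 2 (0x27): reg=0x8F

Answer: 0x8F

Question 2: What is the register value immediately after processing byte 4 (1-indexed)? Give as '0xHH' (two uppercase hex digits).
Answer: 0xD6

Derivation:
After byte 1 (0x34): reg=0x7F
After byte 2 (0x27): reg=0x8F
After byte 3 (0x1F): reg=0xF9
After byte 4 (0xD3): reg=0xD6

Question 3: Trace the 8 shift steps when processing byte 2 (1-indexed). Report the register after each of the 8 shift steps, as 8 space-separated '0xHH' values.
Answer: 0xB0 0x67 0xCE 0x9B 0x31 0x62 0xC4 0x8F

Derivation:
After byte 1 (0x34): reg=0x7F
Register before byte 2: 0x7F
After XOR with byte 0x27: 0x58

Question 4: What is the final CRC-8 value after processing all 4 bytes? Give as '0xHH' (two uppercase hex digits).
After byte 1 (0x34): reg=0x7F
After byte 2 (0x27): reg=0x8F
After byte 3 (0x1F): reg=0xF9
After byte 4 (0xD3): reg=0xD6

Answer: 0xD6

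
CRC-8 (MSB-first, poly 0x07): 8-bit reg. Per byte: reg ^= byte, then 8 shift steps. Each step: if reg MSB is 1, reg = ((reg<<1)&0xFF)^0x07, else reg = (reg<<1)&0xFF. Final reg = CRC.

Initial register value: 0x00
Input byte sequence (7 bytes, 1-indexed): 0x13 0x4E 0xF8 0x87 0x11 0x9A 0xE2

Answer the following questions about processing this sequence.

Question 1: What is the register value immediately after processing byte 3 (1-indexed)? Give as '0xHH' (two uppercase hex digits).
After byte 1 (0x13): reg=0x79
After byte 2 (0x4E): reg=0x85
After byte 3 (0xF8): reg=0x74

Answer: 0x74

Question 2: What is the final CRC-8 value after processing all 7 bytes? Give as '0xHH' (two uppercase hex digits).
After byte 1 (0x13): reg=0x79
After byte 2 (0x4E): reg=0x85
After byte 3 (0xF8): reg=0x74
After byte 4 (0x87): reg=0xD7
After byte 5 (0x11): reg=0x5C
After byte 6 (0x9A): reg=0x5C
After byte 7 (0xE2): reg=0x33

Answer: 0x33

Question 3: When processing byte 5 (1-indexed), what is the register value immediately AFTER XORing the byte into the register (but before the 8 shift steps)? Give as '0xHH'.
Register before byte 5: 0xD7
Byte 5: 0x11
0xD7 XOR 0x11 = 0xC6

Answer: 0xC6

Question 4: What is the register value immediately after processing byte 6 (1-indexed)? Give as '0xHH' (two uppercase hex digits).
Answer: 0x5C

Derivation:
After byte 1 (0x13): reg=0x79
After byte 2 (0x4E): reg=0x85
After byte 3 (0xF8): reg=0x74
After byte 4 (0x87): reg=0xD7
After byte 5 (0x11): reg=0x5C
After byte 6 (0x9A): reg=0x5C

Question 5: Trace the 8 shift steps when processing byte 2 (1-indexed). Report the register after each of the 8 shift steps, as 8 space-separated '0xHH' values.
After byte 1 (0x13): reg=0x79
Register before byte 2: 0x79
After XOR with byte 0x4E: 0x37

Answer: 0x6E 0xDC 0xBF 0x79 0xF2 0xE3 0xC1 0x85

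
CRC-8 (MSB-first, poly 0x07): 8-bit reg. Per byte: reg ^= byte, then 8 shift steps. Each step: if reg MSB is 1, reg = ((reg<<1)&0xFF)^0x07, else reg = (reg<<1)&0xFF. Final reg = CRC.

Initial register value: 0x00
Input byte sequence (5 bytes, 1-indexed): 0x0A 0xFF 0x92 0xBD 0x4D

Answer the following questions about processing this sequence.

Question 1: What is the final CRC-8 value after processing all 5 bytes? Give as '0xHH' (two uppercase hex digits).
Answer: 0x31

Derivation:
After byte 1 (0x0A): reg=0x36
After byte 2 (0xFF): reg=0x71
After byte 3 (0x92): reg=0xA7
After byte 4 (0xBD): reg=0x46
After byte 5 (0x4D): reg=0x31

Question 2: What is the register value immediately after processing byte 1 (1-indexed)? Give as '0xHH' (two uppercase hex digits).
Answer: 0x36

Derivation:
After byte 1 (0x0A): reg=0x36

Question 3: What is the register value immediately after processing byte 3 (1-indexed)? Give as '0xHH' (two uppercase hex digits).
Answer: 0xA7

Derivation:
After byte 1 (0x0A): reg=0x36
After byte 2 (0xFF): reg=0x71
After byte 3 (0x92): reg=0xA7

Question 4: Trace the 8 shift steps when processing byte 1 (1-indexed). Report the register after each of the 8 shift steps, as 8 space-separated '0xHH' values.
Register before byte 1: 0x00
After XOR with byte 0x0A: 0x0A

Answer: 0x14 0x28 0x50 0xA0 0x47 0x8E 0x1B 0x36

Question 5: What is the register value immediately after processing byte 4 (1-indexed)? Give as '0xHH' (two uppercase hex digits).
After byte 1 (0x0A): reg=0x36
After byte 2 (0xFF): reg=0x71
After byte 3 (0x92): reg=0xA7
After byte 4 (0xBD): reg=0x46

Answer: 0x46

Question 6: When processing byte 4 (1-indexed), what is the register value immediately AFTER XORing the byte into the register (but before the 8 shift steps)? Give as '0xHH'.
Register before byte 4: 0xA7
Byte 4: 0xBD
0xA7 XOR 0xBD = 0x1A

Answer: 0x1A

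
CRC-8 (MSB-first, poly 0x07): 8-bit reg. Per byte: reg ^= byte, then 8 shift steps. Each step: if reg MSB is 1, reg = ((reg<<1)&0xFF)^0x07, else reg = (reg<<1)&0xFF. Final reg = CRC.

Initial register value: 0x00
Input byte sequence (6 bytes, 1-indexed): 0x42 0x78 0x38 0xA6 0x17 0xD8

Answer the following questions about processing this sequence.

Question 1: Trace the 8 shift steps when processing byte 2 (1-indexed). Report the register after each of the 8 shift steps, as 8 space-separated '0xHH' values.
After byte 1 (0x42): reg=0xC9
Register before byte 2: 0xC9
After XOR with byte 0x78: 0xB1

Answer: 0x65 0xCA 0x93 0x21 0x42 0x84 0x0F 0x1E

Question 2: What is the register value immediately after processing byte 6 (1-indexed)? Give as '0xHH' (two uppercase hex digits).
Answer: 0xB5

Derivation:
After byte 1 (0x42): reg=0xC9
After byte 2 (0x78): reg=0x1E
After byte 3 (0x38): reg=0xF2
After byte 4 (0xA6): reg=0xAB
After byte 5 (0x17): reg=0x3D
After byte 6 (0xD8): reg=0xB5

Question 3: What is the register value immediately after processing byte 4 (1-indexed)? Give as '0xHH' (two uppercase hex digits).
After byte 1 (0x42): reg=0xC9
After byte 2 (0x78): reg=0x1E
After byte 3 (0x38): reg=0xF2
After byte 4 (0xA6): reg=0xAB

Answer: 0xAB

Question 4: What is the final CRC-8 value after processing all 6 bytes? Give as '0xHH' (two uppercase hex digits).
After byte 1 (0x42): reg=0xC9
After byte 2 (0x78): reg=0x1E
After byte 3 (0x38): reg=0xF2
After byte 4 (0xA6): reg=0xAB
After byte 5 (0x17): reg=0x3D
After byte 6 (0xD8): reg=0xB5

Answer: 0xB5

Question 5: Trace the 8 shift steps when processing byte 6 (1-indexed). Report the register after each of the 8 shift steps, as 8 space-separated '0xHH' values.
Answer: 0xCD 0x9D 0x3D 0x7A 0xF4 0xEF 0xD9 0xB5

Derivation:
After byte 1 (0x42): reg=0xC9
After byte 2 (0x78): reg=0x1E
After byte 3 (0x38): reg=0xF2
After byte 4 (0xA6): reg=0xAB
After byte 5 (0x17): reg=0x3D
Register before byte 6: 0x3D
After XOR with byte 0xD8: 0xE5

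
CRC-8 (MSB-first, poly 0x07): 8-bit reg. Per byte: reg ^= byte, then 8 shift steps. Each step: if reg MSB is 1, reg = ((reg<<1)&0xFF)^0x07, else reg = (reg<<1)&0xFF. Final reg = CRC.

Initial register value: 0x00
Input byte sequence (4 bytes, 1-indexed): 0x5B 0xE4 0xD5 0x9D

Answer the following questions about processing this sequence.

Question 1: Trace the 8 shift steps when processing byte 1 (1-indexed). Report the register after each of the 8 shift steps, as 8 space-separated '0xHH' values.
Answer: 0xB6 0x6B 0xD6 0xAB 0x51 0xA2 0x43 0x86

Derivation:
Register before byte 1: 0x00
After XOR with byte 0x5B: 0x5B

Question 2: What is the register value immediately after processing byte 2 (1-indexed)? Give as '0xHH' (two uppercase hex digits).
After byte 1 (0x5B): reg=0x86
After byte 2 (0xE4): reg=0x29

Answer: 0x29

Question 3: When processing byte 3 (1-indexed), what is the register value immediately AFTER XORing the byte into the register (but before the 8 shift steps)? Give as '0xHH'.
Register before byte 3: 0x29
Byte 3: 0xD5
0x29 XOR 0xD5 = 0xFC

Answer: 0xFC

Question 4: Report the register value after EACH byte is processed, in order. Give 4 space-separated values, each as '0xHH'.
0x86 0x29 0xFA 0x32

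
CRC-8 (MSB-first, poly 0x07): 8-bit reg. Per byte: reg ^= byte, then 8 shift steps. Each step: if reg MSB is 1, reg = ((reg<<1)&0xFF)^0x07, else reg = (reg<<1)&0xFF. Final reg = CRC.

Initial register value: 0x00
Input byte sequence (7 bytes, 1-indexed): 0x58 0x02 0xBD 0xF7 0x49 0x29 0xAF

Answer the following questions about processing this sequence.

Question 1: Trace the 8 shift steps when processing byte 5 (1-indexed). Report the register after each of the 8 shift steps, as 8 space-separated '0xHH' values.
After byte 1 (0x58): reg=0x8F
After byte 2 (0x02): reg=0xAA
After byte 3 (0xBD): reg=0x65
After byte 4 (0xF7): reg=0xF7
Register before byte 5: 0xF7
After XOR with byte 0x49: 0xBE

Answer: 0x7B 0xF6 0xEB 0xD1 0xA5 0x4D 0x9A 0x33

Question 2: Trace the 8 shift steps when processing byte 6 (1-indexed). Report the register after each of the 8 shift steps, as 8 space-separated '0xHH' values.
Answer: 0x34 0x68 0xD0 0xA7 0x49 0x92 0x23 0x46

Derivation:
After byte 1 (0x58): reg=0x8F
After byte 2 (0x02): reg=0xAA
After byte 3 (0xBD): reg=0x65
After byte 4 (0xF7): reg=0xF7
After byte 5 (0x49): reg=0x33
Register before byte 6: 0x33
After XOR with byte 0x29: 0x1A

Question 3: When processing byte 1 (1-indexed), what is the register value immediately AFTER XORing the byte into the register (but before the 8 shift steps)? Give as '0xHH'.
Register before byte 1: 0x00
Byte 1: 0x58
0x00 XOR 0x58 = 0x58

Answer: 0x58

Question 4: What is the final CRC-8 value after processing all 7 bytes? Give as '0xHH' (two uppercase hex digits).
After byte 1 (0x58): reg=0x8F
After byte 2 (0x02): reg=0xAA
After byte 3 (0xBD): reg=0x65
After byte 4 (0xF7): reg=0xF7
After byte 5 (0x49): reg=0x33
After byte 6 (0x29): reg=0x46
After byte 7 (0xAF): reg=0x91

Answer: 0x91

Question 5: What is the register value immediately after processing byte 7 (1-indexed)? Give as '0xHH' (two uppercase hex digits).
Answer: 0x91

Derivation:
After byte 1 (0x58): reg=0x8F
After byte 2 (0x02): reg=0xAA
After byte 3 (0xBD): reg=0x65
After byte 4 (0xF7): reg=0xF7
After byte 5 (0x49): reg=0x33
After byte 6 (0x29): reg=0x46
After byte 7 (0xAF): reg=0x91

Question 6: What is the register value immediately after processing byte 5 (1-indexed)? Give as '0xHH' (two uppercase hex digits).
After byte 1 (0x58): reg=0x8F
After byte 2 (0x02): reg=0xAA
After byte 3 (0xBD): reg=0x65
After byte 4 (0xF7): reg=0xF7
After byte 5 (0x49): reg=0x33

Answer: 0x33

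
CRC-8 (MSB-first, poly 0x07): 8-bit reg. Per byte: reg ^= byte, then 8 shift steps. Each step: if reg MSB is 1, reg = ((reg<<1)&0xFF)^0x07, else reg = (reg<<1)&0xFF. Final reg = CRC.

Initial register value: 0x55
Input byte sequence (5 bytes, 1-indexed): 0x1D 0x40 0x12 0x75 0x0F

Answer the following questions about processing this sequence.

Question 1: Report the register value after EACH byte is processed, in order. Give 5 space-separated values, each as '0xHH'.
0xFF 0x34 0xF2 0x9C 0xF0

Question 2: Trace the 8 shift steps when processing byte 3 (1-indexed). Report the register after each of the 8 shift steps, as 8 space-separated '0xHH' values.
Answer: 0x4C 0x98 0x37 0x6E 0xDC 0xBF 0x79 0xF2

Derivation:
After byte 1 (0x1D): reg=0xFF
After byte 2 (0x40): reg=0x34
Register before byte 3: 0x34
After XOR with byte 0x12: 0x26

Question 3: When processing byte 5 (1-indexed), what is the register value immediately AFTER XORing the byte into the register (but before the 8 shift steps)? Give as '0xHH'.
Register before byte 5: 0x9C
Byte 5: 0x0F
0x9C XOR 0x0F = 0x93

Answer: 0x93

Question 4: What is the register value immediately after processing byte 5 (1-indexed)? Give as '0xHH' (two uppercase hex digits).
Answer: 0xF0

Derivation:
After byte 1 (0x1D): reg=0xFF
After byte 2 (0x40): reg=0x34
After byte 3 (0x12): reg=0xF2
After byte 4 (0x75): reg=0x9C
After byte 5 (0x0F): reg=0xF0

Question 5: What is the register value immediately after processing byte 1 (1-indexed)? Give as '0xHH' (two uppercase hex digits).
After byte 1 (0x1D): reg=0xFF

Answer: 0xFF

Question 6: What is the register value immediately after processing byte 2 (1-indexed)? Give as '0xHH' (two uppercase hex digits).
Answer: 0x34

Derivation:
After byte 1 (0x1D): reg=0xFF
After byte 2 (0x40): reg=0x34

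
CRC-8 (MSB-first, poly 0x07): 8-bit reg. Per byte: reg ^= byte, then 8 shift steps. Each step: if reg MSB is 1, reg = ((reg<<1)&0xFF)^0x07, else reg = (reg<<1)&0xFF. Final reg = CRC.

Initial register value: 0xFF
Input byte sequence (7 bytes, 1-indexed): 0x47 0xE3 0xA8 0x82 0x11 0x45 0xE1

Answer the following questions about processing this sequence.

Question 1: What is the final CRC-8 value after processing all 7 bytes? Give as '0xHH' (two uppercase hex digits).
Answer: 0x45

Derivation:
After byte 1 (0x47): reg=0x21
After byte 2 (0xE3): reg=0x40
After byte 3 (0xA8): reg=0x96
After byte 4 (0x82): reg=0x6C
After byte 5 (0x11): reg=0x74
After byte 6 (0x45): reg=0x97
After byte 7 (0xE1): reg=0x45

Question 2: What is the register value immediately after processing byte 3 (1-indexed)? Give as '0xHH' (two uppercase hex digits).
After byte 1 (0x47): reg=0x21
After byte 2 (0xE3): reg=0x40
After byte 3 (0xA8): reg=0x96

Answer: 0x96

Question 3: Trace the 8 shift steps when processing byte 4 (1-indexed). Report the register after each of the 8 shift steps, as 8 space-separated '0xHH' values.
Answer: 0x28 0x50 0xA0 0x47 0x8E 0x1B 0x36 0x6C

Derivation:
After byte 1 (0x47): reg=0x21
After byte 2 (0xE3): reg=0x40
After byte 3 (0xA8): reg=0x96
Register before byte 4: 0x96
After XOR with byte 0x82: 0x14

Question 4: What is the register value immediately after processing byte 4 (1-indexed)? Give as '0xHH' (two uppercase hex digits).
Answer: 0x6C

Derivation:
After byte 1 (0x47): reg=0x21
After byte 2 (0xE3): reg=0x40
After byte 3 (0xA8): reg=0x96
After byte 4 (0x82): reg=0x6C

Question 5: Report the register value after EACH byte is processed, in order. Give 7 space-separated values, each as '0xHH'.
0x21 0x40 0x96 0x6C 0x74 0x97 0x45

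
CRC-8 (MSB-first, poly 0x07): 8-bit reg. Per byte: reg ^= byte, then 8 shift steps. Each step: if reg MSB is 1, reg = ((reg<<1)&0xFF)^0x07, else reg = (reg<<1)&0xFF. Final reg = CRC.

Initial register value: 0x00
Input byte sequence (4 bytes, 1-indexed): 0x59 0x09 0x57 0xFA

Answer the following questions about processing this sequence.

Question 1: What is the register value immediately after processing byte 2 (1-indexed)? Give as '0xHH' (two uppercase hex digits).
Answer: 0x8E

Derivation:
After byte 1 (0x59): reg=0x88
After byte 2 (0x09): reg=0x8E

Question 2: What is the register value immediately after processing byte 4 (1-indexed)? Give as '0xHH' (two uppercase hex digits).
Answer: 0xEF

Derivation:
After byte 1 (0x59): reg=0x88
After byte 2 (0x09): reg=0x8E
After byte 3 (0x57): reg=0x01
After byte 4 (0xFA): reg=0xEF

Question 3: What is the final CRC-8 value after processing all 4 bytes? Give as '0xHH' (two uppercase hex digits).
After byte 1 (0x59): reg=0x88
After byte 2 (0x09): reg=0x8E
After byte 3 (0x57): reg=0x01
After byte 4 (0xFA): reg=0xEF

Answer: 0xEF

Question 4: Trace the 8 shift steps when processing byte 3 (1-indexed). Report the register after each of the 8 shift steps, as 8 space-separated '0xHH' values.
After byte 1 (0x59): reg=0x88
After byte 2 (0x09): reg=0x8E
Register before byte 3: 0x8E
After XOR with byte 0x57: 0xD9

Answer: 0xB5 0x6D 0xDA 0xB3 0x61 0xC2 0x83 0x01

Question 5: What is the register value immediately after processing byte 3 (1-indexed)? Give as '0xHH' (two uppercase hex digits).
Answer: 0x01

Derivation:
After byte 1 (0x59): reg=0x88
After byte 2 (0x09): reg=0x8E
After byte 3 (0x57): reg=0x01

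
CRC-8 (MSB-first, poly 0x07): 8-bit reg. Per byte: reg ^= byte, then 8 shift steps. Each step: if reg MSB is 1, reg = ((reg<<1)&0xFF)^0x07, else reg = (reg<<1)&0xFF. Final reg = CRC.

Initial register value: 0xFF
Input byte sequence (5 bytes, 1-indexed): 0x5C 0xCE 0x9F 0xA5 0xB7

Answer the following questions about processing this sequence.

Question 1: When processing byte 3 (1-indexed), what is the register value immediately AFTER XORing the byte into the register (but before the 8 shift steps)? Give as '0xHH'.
Register before byte 3: 0x43
Byte 3: 0x9F
0x43 XOR 0x9F = 0xDC

Answer: 0xDC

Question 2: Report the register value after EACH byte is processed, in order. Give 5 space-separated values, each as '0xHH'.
0x60 0x43 0x1A 0x34 0x80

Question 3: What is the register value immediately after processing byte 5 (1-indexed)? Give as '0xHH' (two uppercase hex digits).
After byte 1 (0x5C): reg=0x60
After byte 2 (0xCE): reg=0x43
After byte 3 (0x9F): reg=0x1A
After byte 4 (0xA5): reg=0x34
After byte 5 (0xB7): reg=0x80

Answer: 0x80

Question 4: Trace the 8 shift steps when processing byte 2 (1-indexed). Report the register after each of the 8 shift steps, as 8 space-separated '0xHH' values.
After byte 1 (0x5C): reg=0x60
Register before byte 2: 0x60
After XOR with byte 0xCE: 0xAE

Answer: 0x5B 0xB6 0x6B 0xD6 0xAB 0x51 0xA2 0x43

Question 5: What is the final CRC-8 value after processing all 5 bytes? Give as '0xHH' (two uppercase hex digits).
Answer: 0x80

Derivation:
After byte 1 (0x5C): reg=0x60
After byte 2 (0xCE): reg=0x43
After byte 3 (0x9F): reg=0x1A
After byte 4 (0xA5): reg=0x34
After byte 5 (0xB7): reg=0x80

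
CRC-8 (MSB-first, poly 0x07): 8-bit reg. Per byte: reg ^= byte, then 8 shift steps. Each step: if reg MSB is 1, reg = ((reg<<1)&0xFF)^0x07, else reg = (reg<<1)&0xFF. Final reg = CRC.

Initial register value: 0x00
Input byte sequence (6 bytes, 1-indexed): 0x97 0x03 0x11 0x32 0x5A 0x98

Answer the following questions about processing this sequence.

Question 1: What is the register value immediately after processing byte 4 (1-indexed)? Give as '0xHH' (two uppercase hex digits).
Answer: 0x55

Derivation:
After byte 1 (0x97): reg=0xEC
After byte 2 (0x03): reg=0x83
After byte 3 (0x11): reg=0xF7
After byte 4 (0x32): reg=0x55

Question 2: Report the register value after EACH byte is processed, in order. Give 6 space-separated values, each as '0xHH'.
0xEC 0x83 0xF7 0x55 0x2D 0x02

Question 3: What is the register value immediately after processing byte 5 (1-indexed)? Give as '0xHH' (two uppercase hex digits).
After byte 1 (0x97): reg=0xEC
After byte 2 (0x03): reg=0x83
After byte 3 (0x11): reg=0xF7
After byte 4 (0x32): reg=0x55
After byte 5 (0x5A): reg=0x2D

Answer: 0x2D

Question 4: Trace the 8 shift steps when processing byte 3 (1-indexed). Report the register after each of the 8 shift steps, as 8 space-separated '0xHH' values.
Answer: 0x23 0x46 0x8C 0x1F 0x3E 0x7C 0xF8 0xF7

Derivation:
After byte 1 (0x97): reg=0xEC
After byte 2 (0x03): reg=0x83
Register before byte 3: 0x83
After XOR with byte 0x11: 0x92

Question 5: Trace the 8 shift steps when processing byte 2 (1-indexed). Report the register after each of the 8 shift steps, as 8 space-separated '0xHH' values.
After byte 1 (0x97): reg=0xEC
Register before byte 2: 0xEC
After XOR with byte 0x03: 0xEF

Answer: 0xD9 0xB5 0x6D 0xDA 0xB3 0x61 0xC2 0x83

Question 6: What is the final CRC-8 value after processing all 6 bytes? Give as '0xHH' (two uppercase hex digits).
After byte 1 (0x97): reg=0xEC
After byte 2 (0x03): reg=0x83
After byte 3 (0x11): reg=0xF7
After byte 4 (0x32): reg=0x55
After byte 5 (0x5A): reg=0x2D
After byte 6 (0x98): reg=0x02

Answer: 0x02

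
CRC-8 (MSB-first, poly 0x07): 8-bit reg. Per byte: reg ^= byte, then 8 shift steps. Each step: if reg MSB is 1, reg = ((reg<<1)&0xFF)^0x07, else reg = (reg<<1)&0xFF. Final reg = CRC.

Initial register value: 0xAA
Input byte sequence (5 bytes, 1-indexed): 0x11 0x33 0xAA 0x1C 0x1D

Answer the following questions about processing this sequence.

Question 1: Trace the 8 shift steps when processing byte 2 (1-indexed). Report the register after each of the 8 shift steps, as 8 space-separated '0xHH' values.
After byte 1 (0x11): reg=0x28
Register before byte 2: 0x28
After XOR with byte 0x33: 0x1B

Answer: 0x36 0x6C 0xD8 0xB7 0x69 0xD2 0xA3 0x41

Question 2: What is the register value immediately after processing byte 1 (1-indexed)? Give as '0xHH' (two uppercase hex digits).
Answer: 0x28

Derivation:
After byte 1 (0x11): reg=0x28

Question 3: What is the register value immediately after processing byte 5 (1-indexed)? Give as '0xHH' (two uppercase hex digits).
After byte 1 (0x11): reg=0x28
After byte 2 (0x33): reg=0x41
After byte 3 (0xAA): reg=0x9F
After byte 4 (0x1C): reg=0x80
After byte 5 (0x1D): reg=0xDA

Answer: 0xDA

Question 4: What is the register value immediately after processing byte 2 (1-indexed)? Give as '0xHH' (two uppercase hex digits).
After byte 1 (0x11): reg=0x28
After byte 2 (0x33): reg=0x41

Answer: 0x41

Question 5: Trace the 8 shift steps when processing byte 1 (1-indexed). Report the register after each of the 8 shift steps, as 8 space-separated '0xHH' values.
Register before byte 1: 0xAA
After XOR with byte 0x11: 0xBB

Answer: 0x71 0xE2 0xC3 0x81 0x05 0x0A 0x14 0x28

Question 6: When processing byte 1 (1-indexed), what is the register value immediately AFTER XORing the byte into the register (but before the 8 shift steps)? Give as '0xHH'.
Register before byte 1: 0xAA
Byte 1: 0x11
0xAA XOR 0x11 = 0xBB

Answer: 0xBB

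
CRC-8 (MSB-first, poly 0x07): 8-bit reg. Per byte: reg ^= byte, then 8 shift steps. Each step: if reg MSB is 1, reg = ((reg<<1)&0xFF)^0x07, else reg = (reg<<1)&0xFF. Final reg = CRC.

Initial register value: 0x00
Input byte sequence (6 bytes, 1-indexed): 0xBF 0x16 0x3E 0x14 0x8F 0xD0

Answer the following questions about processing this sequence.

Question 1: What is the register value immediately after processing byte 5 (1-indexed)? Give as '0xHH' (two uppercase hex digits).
After byte 1 (0xBF): reg=0x34
After byte 2 (0x16): reg=0xEE
After byte 3 (0x3E): reg=0x3E
After byte 4 (0x14): reg=0xD6
After byte 5 (0x8F): reg=0x88

Answer: 0x88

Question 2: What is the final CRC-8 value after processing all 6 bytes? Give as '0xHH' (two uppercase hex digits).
After byte 1 (0xBF): reg=0x34
After byte 2 (0x16): reg=0xEE
After byte 3 (0x3E): reg=0x3E
After byte 4 (0x14): reg=0xD6
After byte 5 (0x8F): reg=0x88
After byte 6 (0xD0): reg=0x8F

Answer: 0x8F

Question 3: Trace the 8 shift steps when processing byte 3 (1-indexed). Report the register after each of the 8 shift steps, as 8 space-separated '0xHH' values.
Answer: 0xA7 0x49 0x92 0x23 0x46 0x8C 0x1F 0x3E

Derivation:
After byte 1 (0xBF): reg=0x34
After byte 2 (0x16): reg=0xEE
Register before byte 3: 0xEE
After XOR with byte 0x3E: 0xD0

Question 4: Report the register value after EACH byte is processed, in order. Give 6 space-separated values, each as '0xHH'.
0x34 0xEE 0x3E 0xD6 0x88 0x8F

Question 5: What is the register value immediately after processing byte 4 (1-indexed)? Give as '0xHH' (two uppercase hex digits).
After byte 1 (0xBF): reg=0x34
After byte 2 (0x16): reg=0xEE
After byte 3 (0x3E): reg=0x3E
After byte 4 (0x14): reg=0xD6

Answer: 0xD6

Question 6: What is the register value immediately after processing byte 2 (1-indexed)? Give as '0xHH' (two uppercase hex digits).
Answer: 0xEE

Derivation:
After byte 1 (0xBF): reg=0x34
After byte 2 (0x16): reg=0xEE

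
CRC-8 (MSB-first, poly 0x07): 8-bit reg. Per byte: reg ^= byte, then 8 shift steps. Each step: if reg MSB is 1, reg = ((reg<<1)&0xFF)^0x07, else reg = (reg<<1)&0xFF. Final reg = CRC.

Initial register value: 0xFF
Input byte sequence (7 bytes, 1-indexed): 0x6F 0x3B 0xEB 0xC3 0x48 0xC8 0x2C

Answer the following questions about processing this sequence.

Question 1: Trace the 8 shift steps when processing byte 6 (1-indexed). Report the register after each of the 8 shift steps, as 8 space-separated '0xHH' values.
Answer: 0x82 0x03 0x06 0x0C 0x18 0x30 0x60 0xC0

Derivation:
After byte 1 (0x6F): reg=0xF9
After byte 2 (0x3B): reg=0x40
After byte 3 (0xEB): reg=0x58
After byte 4 (0xC3): reg=0xC8
After byte 5 (0x48): reg=0x89
Register before byte 6: 0x89
After XOR with byte 0xC8: 0x41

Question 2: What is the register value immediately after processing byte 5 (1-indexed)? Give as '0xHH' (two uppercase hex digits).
After byte 1 (0x6F): reg=0xF9
After byte 2 (0x3B): reg=0x40
After byte 3 (0xEB): reg=0x58
After byte 4 (0xC3): reg=0xC8
After byte 5 (0x48): reg=0x89

Answer: 0x89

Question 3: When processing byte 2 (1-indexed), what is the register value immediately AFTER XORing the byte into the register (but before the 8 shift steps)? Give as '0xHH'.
Register before byte 2: 0xF9
Byte 2: 0x3B
0xF9 XOR 0x3B = 0xC2

Answer: 0xC2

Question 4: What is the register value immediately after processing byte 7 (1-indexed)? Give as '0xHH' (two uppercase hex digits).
After byte 1 (0x6F): reg=0xF9
After byte 2 (0x3B): reg=0x40
After byte 3 (0xEB): reg=0x58
After byte 4 (0xC3): reg=0xC8
After byte 5 (0x48): reg=0x89
After byte 6 (0xC8): reg=0xC0
After byte 7 (0x2C): reg=0x8A

Answer: 0x8A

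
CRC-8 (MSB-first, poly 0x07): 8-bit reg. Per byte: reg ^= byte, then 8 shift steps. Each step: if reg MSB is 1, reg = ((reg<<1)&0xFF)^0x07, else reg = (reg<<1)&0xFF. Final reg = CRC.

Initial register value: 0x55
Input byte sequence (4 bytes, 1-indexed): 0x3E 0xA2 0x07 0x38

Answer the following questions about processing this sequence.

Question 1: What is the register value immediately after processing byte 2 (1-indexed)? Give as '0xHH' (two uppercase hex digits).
After byte 1 (0x3E): reg=0x16
After byte 2 (0xA2): reg=0x05

Answer: 0x05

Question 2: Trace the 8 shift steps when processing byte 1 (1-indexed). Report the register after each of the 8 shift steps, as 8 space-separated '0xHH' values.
Register before byte 1: 0x55
After XOR with byte 0x3E: 0x6B

Answer: 0xD6 0xAB 0x51 0xA2 0x43 0x86 0x0B 0x16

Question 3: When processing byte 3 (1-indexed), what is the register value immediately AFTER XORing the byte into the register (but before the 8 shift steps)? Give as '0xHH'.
Register before byte 3: 0x05
Byte 3: 0x07
0x05 XOR 0x07 = 0x02

Answer: 0x02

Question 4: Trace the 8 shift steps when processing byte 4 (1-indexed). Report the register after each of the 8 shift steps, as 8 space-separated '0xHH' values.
After byte 1 (0x3E): reg=0x16
After byte 2 (0xA2): reg=0x05
After byte 3 (0x07): reg=0x0E
Register before byte 4: 0x0E
After XOR with byte 0x38: 0x36

Answer: 0x6C 0xD8 0xB7 0x69 0xD2 0xA3 0x41 0x82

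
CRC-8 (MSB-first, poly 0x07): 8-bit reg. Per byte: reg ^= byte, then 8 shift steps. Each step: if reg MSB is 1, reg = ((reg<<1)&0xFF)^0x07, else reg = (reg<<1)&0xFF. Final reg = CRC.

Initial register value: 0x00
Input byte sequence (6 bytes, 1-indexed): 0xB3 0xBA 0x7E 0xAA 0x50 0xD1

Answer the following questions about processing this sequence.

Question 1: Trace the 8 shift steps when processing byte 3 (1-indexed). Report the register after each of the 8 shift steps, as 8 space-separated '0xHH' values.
After byte 1 (0xB3): reg=0x10
After byte 2 (0xBA): reg=0x5F
Register before byte 3: 0x5F
After XOR with byte 0x7E: 0x21

Answer: 0x42 0x84 0x0F 0x1E 0x3C 0x78 0xF0 0xE7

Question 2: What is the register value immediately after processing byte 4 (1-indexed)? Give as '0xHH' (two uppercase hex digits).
Answer: 0xE4

Derivation:
After byte 1 (0xB3): reg=0x10
After byte 2 (0xBA): reg=0x5F
After byte 3 (0x7E): reg=0xE7
After byte 4 (0xAA): reg=0xE4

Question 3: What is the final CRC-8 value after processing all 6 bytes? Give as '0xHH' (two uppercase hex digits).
Answer: 0x22

Derivation:
After byte 1 (0xB3): reg=0x10
After byte 2 (0xBA): reg=0x5F
After byte 3 (0x7E): reg=0xE7
After byte 4 (0xAA): reg=0xE4
After byte 5 (0x50): reg=0x05
After byte 6 (0xD1): reg=0x22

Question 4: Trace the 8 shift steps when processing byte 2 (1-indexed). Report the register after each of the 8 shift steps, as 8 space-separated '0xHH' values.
Answer: 0x53 0xA6 0x4B 0x96 0x2B 0x56 0xAC 0x5F

Derivation:
After byte 1 (0xB3): reg=0x10
Register before byte 2: 0x10
After XOR with byte 0xBA: 0xAA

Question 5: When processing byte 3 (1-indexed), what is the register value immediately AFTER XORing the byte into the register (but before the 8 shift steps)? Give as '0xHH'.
Register before byte 3: 0x5F
Byte 3: 0x7E
0x5F XOR 0x7E = 0x21

Answer: 0x21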